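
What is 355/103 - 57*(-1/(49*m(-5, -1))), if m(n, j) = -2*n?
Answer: 179821/50470 ≈ 3.5629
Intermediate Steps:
355/103 - 57*(-1/(49*m(-5, -1))) = 355/103 - 57/((-7*7)*(-2*(-5))) = 355*(1/103) - 57/((-49*10)) = 355/103 - 57/(-490) = 355/103 - 57*(-1/490) = 355/103 + 57/490 = 179821/50470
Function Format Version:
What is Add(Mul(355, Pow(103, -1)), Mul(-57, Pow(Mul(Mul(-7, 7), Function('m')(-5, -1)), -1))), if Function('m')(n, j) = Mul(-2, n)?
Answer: Rational(179821, 50470) ≈ 3.5629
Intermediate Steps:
Add(Mul(355, Pow(103, -1)), Mul(-57, Pow(Mul(Mul(-7, 7), Function('m')(-5, -1)), -1))) = Add(Mul(355, Pow(103, -1)), Mul(-57, Pow(Mul(Mul(-7, 7), Mul(-2, -5)), -1))) = Add(Mul(355, Rational(1, 103)), Mul(-57, Pow(Mul(-49, 10), -1))) = Add(Rational(355, 103), Mul(-57, Pow(-490, -1))) = Add(Rational(355, 103), Mul(-57, Rational(-1, 490))) = Add(Rational(355, 103), Rational(57, 490)) = Rational(179821, 50470)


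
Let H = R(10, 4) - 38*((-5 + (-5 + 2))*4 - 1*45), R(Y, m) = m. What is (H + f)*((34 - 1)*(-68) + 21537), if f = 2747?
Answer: 109526361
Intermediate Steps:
H = 2930 (H = 4 - 38*((-5 + (-5 + 2))*4 - 1*45) = 4 - 38*((-5 - 3)*4 - 45) = 4 - 38*(-8*4 - 45) = 4 - 38*(-32 - 45) = 4 - 38*(-77) = 4 + 2926 = 2930)
(H + f)*((34 - 1)*(-68) + 21537) = (2930 + 2747)*((34 - 1)*(-68) + 21537) = 5677*(33*(-68) + 21537) = 5677*(-2244 + 21537) = 5677*19293 = 109526361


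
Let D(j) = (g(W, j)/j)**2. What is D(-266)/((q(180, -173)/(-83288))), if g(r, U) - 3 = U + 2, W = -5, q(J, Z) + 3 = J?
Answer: -472805154/1043651 ≈ -453.03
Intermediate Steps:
q(J, Z) = -3 + J
g(r, U) = 5 + U (g(r, U) = 3 + (U + 2) = 3 + (2 + U) = 5 + U)
D(j) = (5 + j)**2/j**2 (D(j) = ((5 + j)/j)**2 = (5 + j)**2/j**2)
D(-266)/((q(180, -173)/(-83288))) = ((5 - 266)**2/(-266)**2)/(((-3 + 180)/(-83288))) = ((1/70756)*(-261)**2)/((177*(-1/83288))) = ((1/70756)*68121)/(-177/83288) = (68121/70756)*(-83288/177) = -472805154/1043651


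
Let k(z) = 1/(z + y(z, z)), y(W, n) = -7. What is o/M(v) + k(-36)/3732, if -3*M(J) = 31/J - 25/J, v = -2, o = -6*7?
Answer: -6739993/160476 ≈ -42.000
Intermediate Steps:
o = -42
M(J) = -2/J (M(J) = -(31/J - 25/J)/3 = -2/J)
k(z) = 1/(-7 + z) (k(z) = 1/(z - 7) = 1/(-7 + z))
o/M(v) + k(-36)/3732 = -42/((-2/(-2))) + 1/(-7 - 36*3732) = -42/((-2*(-½))) + (1/3732)/(-43) = -42/1 - 1/43*1/3732 = -42*1 - 1/160476 = -42 - 1/160476 = -6739993/160476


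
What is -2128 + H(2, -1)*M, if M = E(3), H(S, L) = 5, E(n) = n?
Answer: -2113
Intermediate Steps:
M = 3
-2128 + H(2, -1)*M = -2128 + 5*3 = -2128 + 15 = -2113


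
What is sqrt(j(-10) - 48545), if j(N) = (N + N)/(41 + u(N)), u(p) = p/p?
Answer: I*sqrt(21408555)/21 ≈ 220.33*I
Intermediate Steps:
u(p) = 1
j(N) = N/21 (j(N) = (N + N)/(41 + 1) = (2*N)/42 = (2*N)*(1/42) = N/21)
sqrt(j(-10) - 48545) = sqrt((1/21)*(-10) - 48545) = sqrt(-10/21 - 48545) = sqrt(-1019455/21) = I*sqrt(21408555)/21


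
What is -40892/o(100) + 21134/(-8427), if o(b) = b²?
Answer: -138984221/21067500 ≈ -6.5971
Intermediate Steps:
-40892/o(100) + 21134/(-8427) = -40892/(100²) + 21134/(-8427) = -40892/10000 + 21134*(-1/8427) = -40892*1/10000 - 21134/8427 = -10223/2500 - 21134/8427 = -138984221/21067500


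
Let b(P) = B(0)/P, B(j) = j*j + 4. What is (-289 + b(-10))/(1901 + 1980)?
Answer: -1447/19405 ≈ -0.074568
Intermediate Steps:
B(j) = 4 + j**2 (B(j) = j**2 + 4 = 4 + j**2)
b(P) = 4/P (b(P) = (4 + 0**2)/P = (4 + 0)/P = 4/P)
(-289 + b(-10))/(1901 + 1980) = (-289 + 4/(-10))/(1901 + 1980) = (-289 + 4*(-1/10))/3881 = (-289 - 2/5)*(1/3881) = -1447/5*1/3881 = -1447/19405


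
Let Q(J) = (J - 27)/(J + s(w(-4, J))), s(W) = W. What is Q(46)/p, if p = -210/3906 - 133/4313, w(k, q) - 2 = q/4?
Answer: -21111/5593 ≈ -3.7745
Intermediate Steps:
w(k, q) = 2 + q/4
Q(J) = (-27 + J)/(2 + 5*J/4) (Q(J) = (J - 27)/(J + (2 + J/4)) = (-27 + J)/(2 + 5*J/4))
p = -1786/21111 (p = -210*1/3906 - 133*1/4313 = -5/93 - 7/227 = -1786/21111 ≈ -0.084600)
Q(46)/p = (4*(-27 + 46)/(8 + 5*46))/(-1786/21111) = (4*19/(8 + 230))*(-21111/1786) = (4*19/238)*(-21111/1786) = (4*(1/238)*19)*(-21111/1786) = (38/119)*(-21111/1786) = -21111/5593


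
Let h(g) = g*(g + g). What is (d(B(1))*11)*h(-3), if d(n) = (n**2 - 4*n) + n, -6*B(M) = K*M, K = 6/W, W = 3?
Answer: 220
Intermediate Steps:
K = 2 (K = 6/3 = 6*(1/3) = 2)
B(M) = -M/3
d(n) = n**2 - 3*n
h(g) = 2*g**2 (h(g) = g*(2*g) = 2*g**2)
(d(B(1))*11)*h(-3) = (((-1/3*1)*(-3 - 1/3*1))*11)*(2*(-3)**2) = (-(-3 - 1/3)/3*11)*(2*9) = (-1/3*(-10/3)*11)*18 = ((10/9)*11)*18 = (110/9)*18 = 220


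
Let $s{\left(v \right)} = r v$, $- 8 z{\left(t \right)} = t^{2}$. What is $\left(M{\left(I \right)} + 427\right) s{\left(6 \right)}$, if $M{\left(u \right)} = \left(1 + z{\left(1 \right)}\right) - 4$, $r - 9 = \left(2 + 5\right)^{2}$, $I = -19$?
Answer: $\frac{295017}{2} \approx 1.4751 \cdot 10^{5}$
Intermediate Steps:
$z{\left(t \right)} = - \frac{t^{2}}{8}$
$r = 58$ ($r = 9 + \left(2 + 5\right)^{2} = 9 + 7^{2} = 9 + 49 = 58$)
$M{\left(u \right)} = - \frac{25}{8}$ ($M{\left(u \right)} = \left(1 - \frac{1^{2}}{8}\right) - 4 = \left(1 - \frac{1}{8}\right) - 4 = \frac{7}{8} - 4 = - \frac{25}{8}$)
$s{\left(v \right)} = 58 v$
$\left(M{\left(I \right)} + 427\right) s{\left(6 \right)} = \left(- \frac{25}{8} + 427\right) 58 \cdot 6 = \frac{3391}{8} \cdot 348 = \frac{295017}{2}$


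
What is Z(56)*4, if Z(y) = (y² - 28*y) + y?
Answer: 6496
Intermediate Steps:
Z(y) = y² - 27*y
Z(56)*4 = (56*(-27 + 56))*4 = (56*29)*4 = 1624*4 = 6496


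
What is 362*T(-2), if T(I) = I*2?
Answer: -1448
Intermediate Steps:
T(I) = 2*I
362*T(-2) = 362*(2*(-2)) = 362*(-4) = -1448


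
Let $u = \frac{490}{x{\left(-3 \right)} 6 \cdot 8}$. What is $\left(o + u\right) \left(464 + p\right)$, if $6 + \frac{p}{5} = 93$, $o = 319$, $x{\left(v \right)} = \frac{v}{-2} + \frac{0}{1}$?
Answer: $\frac{10544371}{36} \approx 2.929 \cdot 10^{5}$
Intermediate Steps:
$x{\left(v \right)} = - \frac{v}{2}$ ($x{\left(v \right)} = v \left(- \frac{1}{2}\right) + 0 \cdot 1 = - \frac{v}{2} + 0 = - \frac{v}{2}$)
$p = 435$ ($p = -30 + 5 \cdot 93 = -30 + 465 = 435$)
$u = \frac{245}{36}$ ($u = \frac{490}{\left(- \frac{1}{2}\right) \left(-3\right) 6 \cdot 8} = \frac{490}{\frac{3}{2} \cdot 6 \cdot 8} = \frac{490}{9 \cdot 8} = \frac{490}{72} = 490 \cdot \frac{1}{72} = \frac{245}{36} \approx 6.8056$)
$\left(o + u\right) \left(464 + p\right) = \left(319 + \frac{245}{36}\right) \left(464 + 435\right) = \frac{11729}{36} \cdot 899 = \frac{10544371}{36}$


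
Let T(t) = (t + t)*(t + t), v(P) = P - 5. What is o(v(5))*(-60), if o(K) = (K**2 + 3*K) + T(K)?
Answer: 0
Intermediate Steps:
v(P) = -5 + P
T(t) = 4*t**2 (T(t) = (2*t)*(2*t) = 4*t**2)
o(K) = 3*K + 5*K**2 (o(K) = (K**2 + 3*K) + 4*K**2 = 3*K + 5*K**2)
o(v(5))*(-60) = ((-5 + 5)*(3 + 5*(-5 + 5)))*(-60) = (0*(3 + 5*0))*(-60) = (0*(3 + 0))*(-60) = (0*3)*(-60) = 0*(-60) = 0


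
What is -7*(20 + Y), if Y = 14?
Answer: -238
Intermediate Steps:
-7*(20 + Y) = -7*(20 + 14) = -7*34 = -238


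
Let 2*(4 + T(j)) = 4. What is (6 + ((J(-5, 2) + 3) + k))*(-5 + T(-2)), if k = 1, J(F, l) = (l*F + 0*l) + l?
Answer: -14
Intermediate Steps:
J(F, l) = l + F*l (J(F, l) = (F*l + 0) + l = F*l + l = l + F*l)
T(j) = -2 (T(j) = -4 + (1/2)*4 = -4 + 2 = -2)
(6 + ((J(-5, 2) + 3) + k))*(-5 + T(-2)) = (6 + ((2*(1 - 5) + 3) + 1))*(-5 - 2) = (6 + ((2*(-4) + 3) + 1))*(-7) = (6 + ((-8 + 3) + 1))*(-7) = (6 + (-5 + 1))*(-7) = (6 - 4)*(-7) = 2*(-7) = -14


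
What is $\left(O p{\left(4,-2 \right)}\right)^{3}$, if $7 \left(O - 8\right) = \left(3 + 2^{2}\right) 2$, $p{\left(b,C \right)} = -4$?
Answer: $-64000$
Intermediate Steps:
$O = 10$ ($O = 8 + \frac{\left(3 + 2^{2}\right) 2}{7} = 8 + \frac{\left(3 + 4\right) 2}{7} = 8 + \frac{7 \cdot 2}{7} = 8 + \frac{1}{7} \cdot 14 = 8 + 2 = 10$)
$\left(O p{\left(4,-2 \right)}\right)^{3} = \left(10 \left(-4\right)\right)^{3} = \left(-40\right)^{3} = -64000$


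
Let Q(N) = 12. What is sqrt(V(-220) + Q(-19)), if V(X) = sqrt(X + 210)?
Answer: sqrt(12 + I*sqrt(10)) ≈ 3.4935 + 0.45259*I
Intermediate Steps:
V(X) = sqrt(210 + X)
sqrt(V(-220) + Q(-19)) = sqrt(sqrt(210 - 220) + 12) = sqrt(sqrt(-10) + 12) = sqrt(I*sqrt(10) + 12) = sqrt(12 + I*sqrt(10))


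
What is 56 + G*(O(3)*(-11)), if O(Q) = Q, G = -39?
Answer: 1343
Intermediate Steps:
56 + G*(O(3)*(-11)) = 56 - 117*(-11) = 56 - 39*(-33) = 56 + 1287 = 1343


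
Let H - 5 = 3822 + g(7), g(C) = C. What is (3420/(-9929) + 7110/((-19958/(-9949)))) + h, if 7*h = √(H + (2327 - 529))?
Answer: 351141644475/99081491 + 16*√22/7 ≈ 3554.7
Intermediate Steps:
H = 3834 (H = 5 + (3822 + 7) = 5 + 3829 = 3834)
h = 16*√22/7 (h = √(3834 + (2327 - 529))/7 = √(3834 + 1798)/7 = √5632/7 = (16*√22)/7 = 16*√22/7 ≈ 10.721)
(3420/(-9929) + 7110/((-19958/(-9949)))) + h = (3420/(-9929) + 7110/((-19958/(-9949)))) + 16*√22/7 = (3420*(-1/9929) + 7110/((-19958*(-1/9949)))) + 16*√22/7 = (-3420/9929 + 7110/(19958/9949)) + 16*√22/7 = (-3420/9929 + 7110*(9949/19958)) + 16*√22/7 = (-3420/9929 + 35368695/9979) + 16*√22/7 = 351141644475/99081491 + 16*√22/7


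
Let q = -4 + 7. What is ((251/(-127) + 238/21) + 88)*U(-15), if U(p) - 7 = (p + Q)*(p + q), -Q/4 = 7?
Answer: 19399639/381 ≈ 50918.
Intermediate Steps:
q = 3
Q = -28 (Q = -4*7 = -28)
U(p) = 7 + (-28 + p)*(3 + p) (U(p) = 7 + (p - 28)*(p + 3) = 7 + (-28 + p)*(3 + p))
((251/(-127) + 238/21) + 88)*U(-15) = ((251/(-127) + 238/21) + 88)*(-77 + (-15)² - 25*(-15)) = ((251*(-1/127) + 238*(1/21)) + 88)*(-77 + 225 + 375) = ((-251/127 + 34/3) + 88)*523 = (3565/381 + 88)*523 = (37093/381)*523 = 19399639/381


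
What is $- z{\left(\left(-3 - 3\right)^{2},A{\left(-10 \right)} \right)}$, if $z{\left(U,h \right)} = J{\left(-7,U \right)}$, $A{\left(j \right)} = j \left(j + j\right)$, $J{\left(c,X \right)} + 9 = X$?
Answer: $-27$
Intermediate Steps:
$J{\left(c,X \right)} = -9 + X$
$A{\left(j \right)} = 2 j^{2}$ ($A{\left(j \right)} = j 2 j = 2 j^{2}$)
$z{\left(U,h \right)} = -9 + U$
$- z{\left(\left(-3 - 3\right)^{2},A{\left(-10 \right)} \right)} = - (-9 + \left(-3 - 3\right)^{2}) = - (-9 + \left(-6\right)^{2}) = - (-9 + 36) = \left(-1\right) 27 = -27$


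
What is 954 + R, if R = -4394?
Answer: -3440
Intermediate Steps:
954 + R = 954 - 4394 = -3440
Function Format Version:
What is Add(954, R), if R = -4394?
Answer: -3440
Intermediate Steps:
Add(954, R) = Add(954, -4394) = -3440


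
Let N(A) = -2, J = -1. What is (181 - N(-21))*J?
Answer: -183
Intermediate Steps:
(181 - N(-21))*J = (181 - 1*(-2))*(-1) = (181 + 2)*(-1) = 183*(-1) = -183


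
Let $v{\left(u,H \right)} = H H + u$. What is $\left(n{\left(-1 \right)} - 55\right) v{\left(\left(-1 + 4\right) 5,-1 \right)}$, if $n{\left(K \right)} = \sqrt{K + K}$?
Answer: $-880 + 16 i \sqrt{2} \approx -880.0 + 22.627 i$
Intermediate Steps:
$n{\left(K \right)} = \sqrt{2} \sqrt{K}$ ($n{\left(K \right)} = \sqrt{2 K} = \sqrt{2} \sqrt{K}$)
$v{\left(u,H \right)} = u + H^{2}$ ($v{\left(u,H \right)} = H^{2} + u = u + H^{2}$)
$\left(n{\left(-1 \right)} - 55\right) v{\left(\left(-1 + 4\right) 5,-1 \right)} = \left(\sqrt{2} \sqrt{-1} - 55\right) \left(\left(-1 + 4\right) 5 + \left(-1\right)^{2}\right) = \left(\sqrt{2} i - 55\right) \left(3 \cdot 5 + 1\right) = \left(i \sqrt{2} - 55\right) \left(15 + 1\right) = \left(-55 + i \sqrt{2}\right) 16 = -880 + 16 i \sqrt{2}$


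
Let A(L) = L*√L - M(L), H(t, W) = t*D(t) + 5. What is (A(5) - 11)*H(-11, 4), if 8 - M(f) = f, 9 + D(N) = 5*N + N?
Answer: -11620 + 4150*√5 ≈ -2340.3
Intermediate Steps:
D(N) = -9 + 6*N (D(N) = -9 + (5*N + N) = -9 + 6*N)
M(f) = 8 - f
H(t, W) = 5 + t*(-9 + 6*t) (H(t, W) = t*(-9 + 6*t) + 5 = 5 + t*(-9 + 6*t))
A(L) = -8 + L + L^(3/2) (A(L) = L*√L - (8 - L) = L^(3/2) + (-8 + L) = -8 + L + L^(3/2))
(A(5) - 11)*H(-11, 4) = ((-8 + 5 + 5^(3/2)) - 11)*(5 + 3*(-11)*(-3 + 2*(-11))) = ((-8 + 5 + 5*√5) - 11)*(5 + 3*(-11)*(-3 - 22)) = ((-3 + 5*√5) - 11)*(5 + 3*(-11)*(-25)) = (-14 + 5*√5)*(5 + 825) = (-14 + 5*√5)*830 = -11620 + 4150*√5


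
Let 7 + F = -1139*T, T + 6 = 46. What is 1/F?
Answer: -1/45567 ≈ -2.1946e-5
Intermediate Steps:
T = 40 (T = -6 + 46 = 40)
F = -45567 (F = -7 - 1139*40 = -7 - 45560 = -45567)
1/F = 1/(-45567) = -1/45567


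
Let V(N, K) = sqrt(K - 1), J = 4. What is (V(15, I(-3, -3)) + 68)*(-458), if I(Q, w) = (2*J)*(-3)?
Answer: -31144 - 2290*I ≈ -31144.0 - 2290.0*I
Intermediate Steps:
I(Q, w) = -24 (I(Q, w) = (2*4)*(-3) = 8*(-3) = -24)
V(N, K) = sqrt(-1 + K)
(V(15, I(-3, -3)) + 68)*(-458) = (sqrt(-1 - 24) + 68)*(-458) = (sqrt(-25) + 68)*(-458) = (5*I + 68)*(-458) = (68 + 5*I)*(-458) = -31144 - 2290*I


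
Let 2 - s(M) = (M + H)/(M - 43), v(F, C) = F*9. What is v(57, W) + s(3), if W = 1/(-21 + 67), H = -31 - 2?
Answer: 2057/4 ≈ 514.25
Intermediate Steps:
H = -33
W = 1/46 ≈ 0.021739
v(F, C) = 9*F
s(M) = 2 - (-33 + M)/(-43 + M) (s(M) = 2 - (M - 33)/(M - 43) = 2 - (-33 + M)/(-43 + M))
v(57, W) + s(3) = 9*57 + (-53 + 3)/(-43 + 3) = 513 - 50/(-40) = 513 - 1/40*(-50) = 513 + 5/4 = 2057/4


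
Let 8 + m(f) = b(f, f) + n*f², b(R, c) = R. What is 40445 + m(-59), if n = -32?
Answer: -71014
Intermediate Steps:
m(f) = -8 + f - 32*f² (m(f) = -8 + (f - 32*f²) = -8 + f - 32*f²)
40445 + m(-59) = 40445 + (-8 - 59 - 32*(-59)²) = 40445 + (-8 - 59 - 32*3481) = 40445 + (-8 - 59 - 111392) = 40445 - 111459 = -71014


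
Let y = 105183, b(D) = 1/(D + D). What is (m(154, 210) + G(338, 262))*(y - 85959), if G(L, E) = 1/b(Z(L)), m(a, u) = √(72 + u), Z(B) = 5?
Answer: 192240 + 19224*√282 ≈ 5.1507e+5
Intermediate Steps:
b(D) = 1/(2*D)
G(L, E) = 10 (G(L, E) = 1/((½)/5) = 1/((½)*(⅕)) = 1/(⅒) = 10)
(m(154, 210) + G(338, 262))*(y - 85959) = (√(72 + 210) + 10)*(105183 - 85959) = (√282 + 10)*19224 = (10 + √282)*19224 = 192240 + 19224*√282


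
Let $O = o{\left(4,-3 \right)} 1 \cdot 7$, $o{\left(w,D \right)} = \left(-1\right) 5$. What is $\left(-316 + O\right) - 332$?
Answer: $-683$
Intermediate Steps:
$o{\left(w,D \right)} = -5$
$O = -35$ ($O = \left(-5\right) 1 \cdot 7 = \left(-5\right) 7 = -35$)
$\left(-316 + O\right) - 332 = \left(-316 - 35\right) - 332 = -351 - 332 = -683$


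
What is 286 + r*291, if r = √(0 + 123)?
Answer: 286 + 291*√123 ≈ 3513.3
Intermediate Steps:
r = √123 ≈ 11.091
286 + r*291 = 286 + √123*291 = 286 + 291*√123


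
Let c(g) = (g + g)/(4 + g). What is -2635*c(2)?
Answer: -5270/3 ≈ -1756.7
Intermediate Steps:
c(g) = 2*g/(4 + g) (c(g) = (2*g)/(4 + g) = 2*g/(4 + g))
-2635*c(2) = -5270*2/(4 + 2) = -5270*2/6 = -2635*⅔ = -5270/3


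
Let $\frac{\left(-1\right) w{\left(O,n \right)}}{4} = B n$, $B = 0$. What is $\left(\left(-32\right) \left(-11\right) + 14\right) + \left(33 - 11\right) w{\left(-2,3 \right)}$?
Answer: $366$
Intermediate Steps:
$w{\left(O,n \right)} = 0$ ($w{\left(O,n \right)} = - 4 \cdot 0 n = \left(-4\right) 0 = 0$)
$\left(\left(-32\right) \left(-11\right) + 14\right) + \left(33 - 11\right) w{\left(-2,3 \right)} = \left(\left(-32\right) \left(-11\right) + 14\right) + \left(33 - 11\right) 0 = \left(352 + 14\right) + 22 \cdot 0 = 366 + 0 = 366$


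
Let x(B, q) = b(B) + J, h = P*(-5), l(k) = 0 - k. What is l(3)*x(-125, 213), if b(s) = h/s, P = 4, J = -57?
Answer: 4263/25 ≈ 170.52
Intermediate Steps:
l(k) = -k
h = -20 (h = 4*(-5) = -20)
b(s) = -20/s
x(B, q) = -57 - 20/B (x(B, q) = -20/B - 57 = -57 - 20/B)
l(3)*x(-125, 213) = (-1*3)*(-57 - 20/(-125)) = -3*(-57 - 20*(-1/125)) = -3*(-57 + 4/25) = -3*(-1421/25) = 4263/25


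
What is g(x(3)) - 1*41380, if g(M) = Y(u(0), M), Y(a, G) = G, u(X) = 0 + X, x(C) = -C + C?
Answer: -41380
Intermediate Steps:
x(C) = 0
u(X) = X
g(M) = M
g(x(3)) - 1*41380 = 0 - 1*41380 = 0 - 41380 = -41380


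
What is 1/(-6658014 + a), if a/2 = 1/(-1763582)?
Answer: -881791/5870976823075 ≈ -1.5019e-7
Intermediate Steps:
a = -1/881791 (a = 2/(-1763582) = 2*(-1/1763582) = -1/881791 ≈ -1.1341e-6)
1/(-6658014 + a) = 1/(-6658014 - 1/881791) = 1/(-5870976823075/881791) = -881791/5870976823075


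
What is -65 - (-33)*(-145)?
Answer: -4850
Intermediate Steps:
-65 - (-33)*(-145) = -65 - 33*145 = -65 - 4785 = -4850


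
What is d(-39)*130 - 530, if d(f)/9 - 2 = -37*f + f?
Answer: 1644490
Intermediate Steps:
d(f) = 18 - 324*f (d(f) = 18 + 9*(-37*f + f) = 18 + 9*(-36*f) = 18 - 324*f)
d(-39)*130 - 530 = (18 - 324*(-39))*130 - 530 = (18 + 12636)*130 - 530 = 12654*130 - 530 = 1645020 - 530 = 1644490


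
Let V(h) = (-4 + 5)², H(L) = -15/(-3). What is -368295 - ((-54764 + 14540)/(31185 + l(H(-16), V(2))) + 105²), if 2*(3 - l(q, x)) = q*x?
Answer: -23658487272/62371 ≈ -3.7932e+5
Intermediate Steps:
H(L) = 5 (H(L) = -15*(-⅓) = 5)
V(h) = 1 (V(h) = 1² = 1)
l(q, x) = 3 - q*x/2
-368295 - ((-54764 + 14540)/(31185 + l(H(-16), V(2))) + 105²) = -368295 - ((-54764 + 14540)/(31185 + (3 - ½*5*1)) + 105²) = -368295 - (-40224/(31185 + (3 - 5/2)) + 11025) = -368295 - (-40224/(31185 + ½) + 11025) = -368295 - (-40224/62371/2 + 11025) = -368295 - (-40224*2/62371 + 11025) = -368295 - (-80448/62371 + 11025) = -368295 - 1*687559827/62371 = -368295 - 687559827/62371 = -23658487272/62371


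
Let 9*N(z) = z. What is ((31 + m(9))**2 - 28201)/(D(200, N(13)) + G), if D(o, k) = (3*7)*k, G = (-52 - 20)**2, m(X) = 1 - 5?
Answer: -82416/15643 ≈ -5.2686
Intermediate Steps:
m(X) = -4
N(z) = z/9
G = 5184 (G = (-72)**2 = 5184)
D(o, k) = 21*k
((31 + m(9))**2 - 28201)/(D(200, N(13)) + G) = ((31 - 4)**2 - 28201)/(21*((1/9)*13) + 5184) = (27**2 - 28201)/(21*(13/9) + 5184) = (729 - 28201)/(91/3 + 5184) = -27472/15643/3 = -27472*3/15643 = -82416/15643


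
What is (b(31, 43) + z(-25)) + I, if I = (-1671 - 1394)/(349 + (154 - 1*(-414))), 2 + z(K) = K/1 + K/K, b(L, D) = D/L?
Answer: -794686/28427 ≈ -27.955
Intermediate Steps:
z(K) = -1 + K (z(K) = -2 + (K/1 + K/K) = -2 + (K*1 + 1) = -2 + (K + 1) = -2 + (1 + K) = -1 + K)
I = -3065/917 (I = -3065/(349 + (154 + 414)) = -3065/(349 + 568) = -3065/917 ≈ -3.3424)
(b(31, 43) + z(-25)) + I = (43/31 + (-1 - 25)) - 3065/917 = (43*(1/31) - 26) - 3065/917 = (43/31 - 26) - 3065/917 = -763/31 - 3065/917 = -794686/28427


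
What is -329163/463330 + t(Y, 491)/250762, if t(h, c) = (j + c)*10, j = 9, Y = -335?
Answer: -40112461103/58092778730 ≈ -0.69049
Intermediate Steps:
t(h, c) = 90 + 10*c (t(h, c) = (9 + c)*10 = 90 + 10*c)
-329163/463330 + t(Y, 491)/250762 = -329163/463330 + (90 + 10*491)/250762 = -329163*1/463330 + (90 + 4910)*(1/250762) = -329163/463330 + 5000*(1/250762) = -329163/463330 + 2500/125381 = -40112461103/58092778730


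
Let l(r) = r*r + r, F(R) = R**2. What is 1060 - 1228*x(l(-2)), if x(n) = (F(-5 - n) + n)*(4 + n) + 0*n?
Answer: -374708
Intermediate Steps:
l(r) = r + r**2 (l(r) = r**2 + r = r + r**2)
x(n) = (4 + n)*(n + (-5 - n)**2) (x(n) = ((-5 - n)**2 + n)*(4 + n) + 0*n = (n + (-5 - n)**2)*(4 + n) + 0 = (4 + n)*(n + (-5 - n)**2) + 0 = (4 + n)*(n + (-5 - n)**2))
1060 - 1228*x(l(-2)) = 1060 - 1228*(100 + (-2*(1 - 2))**3 + 15*(-2*(1 - 2))**2 + 69*(-2*(1 - 2))) = 1060 - 1228*(100 + (-2*(-1))**3 + 15*(-2*(-1))**2 + 69*(-2*(-1))) = 1060 - 1228*(100 + 2**3 + 15*2**2 + 69*2) = 1060 - 1228*(100 + 8 + 15*4 + 138) = 1060 - 1228*(100 + 8 + 60 + 138) = 1060 - 1228*306 = 1060 - 375768 = -374708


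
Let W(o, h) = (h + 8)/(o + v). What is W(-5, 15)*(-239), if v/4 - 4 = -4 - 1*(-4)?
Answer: -5497/11 ≈ -499.73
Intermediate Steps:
v = 16 (v = 16 + 4*(-4 - 1*(-4)) = 16 + 4*(-4 + 4) = 16 + 4*0 = 16 + 0 = 16)
W(o, h) = (8 + h)/(16 + o) (W(o, h) = (h + 8)/(o + 16) = (8 + h)/(16 + o))
W(-5, 15)*(-239) = ((8 + 15)/(16 - 5))*(-239) = (23/11)*(-239) = -5497/11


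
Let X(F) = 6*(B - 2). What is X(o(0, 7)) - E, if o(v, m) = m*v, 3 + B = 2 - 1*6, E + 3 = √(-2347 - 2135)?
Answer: -51 - 3*I*√498 ≈ -51.0 - 66.948*I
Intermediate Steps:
E = -3 + 3*I*√498 (E = -3 + √(-2347 - 2135) = -3 + √(-4482) = -3 + 3*I*√498 ≈ -3.0 + 66.948*I)
B = -7 (B = -3 + (2 - 1*6) = -3 + (2 - 6) = -3 - 4 = -7)
X(F) = -54 (X(F) = 6*(-7 - 2) = 6*(-9) = -54)
X(o(0, 7)) - E = -54 - (-3 + 3*I*√498) = -54 + (3 - 3*I*√498) = -51 - 3*I*√498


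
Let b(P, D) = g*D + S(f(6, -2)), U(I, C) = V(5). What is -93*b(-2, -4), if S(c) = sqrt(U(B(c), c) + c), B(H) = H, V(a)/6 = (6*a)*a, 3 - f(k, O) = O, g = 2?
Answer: 744 - 93*sqrt(905) ≈ -2053.7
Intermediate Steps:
f(k, O) = 3 - O
V(a) = 36*a**2 (V(a) = 6*((6*a)*a) = 6*(6*a**2) = 36*a**2)
U(I, C) = 900 (U(I, C) = 36*5**2 = 36*25 = 900)
S(c) = sqrt(900 + c)
b(P, D) = sqrt(905) + 2*D (b(P, D) = 2*D + sqrt(900 + (3 - 1*(-2))) = 2*D + sqrt(900 + (3 + 2)) = 2*D + sqrt(900 + 5) = 2*D + sqrt(905) = sqrt(905) + 2*D)
-93*b(-2, -4) = -93*(sqrt(905) + 2*(-4)) = -93*(sqrt(905) - 8) = -93*(-8 + sqrt(905)) = 744 - 93*sqrt(905)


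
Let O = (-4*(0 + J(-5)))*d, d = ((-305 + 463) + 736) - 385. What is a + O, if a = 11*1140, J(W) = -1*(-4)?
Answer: 4396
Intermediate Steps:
J(W) = 4
a = 12540
d = 509 (d = (158 + 736) - 385 = 894 - 385 = 509)
O = -8144 (O = -4*(0 + 4)*509 = -4*4*509 = -16*509 = -8144)
a + O = 12540 - 8144 = 4396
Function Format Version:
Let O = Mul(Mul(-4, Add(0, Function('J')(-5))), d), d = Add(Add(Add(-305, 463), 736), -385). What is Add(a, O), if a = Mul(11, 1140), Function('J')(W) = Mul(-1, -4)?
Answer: 4396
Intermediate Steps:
Function('J')(W) = 4
a = 12540
d = 509 (d = Add(Add(158, 736), -385) = Add(894, -385) = 509)
O = -8144 (O = Mul(Mul(-4, Add(0, 4)), 509) = Mul(Mul(-4, 4), 509) = Mul(-16, 509) = -8144)
Add(a, O) = Add(12540, -8144) = 4396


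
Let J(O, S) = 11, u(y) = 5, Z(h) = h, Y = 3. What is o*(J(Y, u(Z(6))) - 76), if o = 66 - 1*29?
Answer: -2405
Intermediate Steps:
o = 37 (o = 66 - 29 = 37)
o*(J(Y, u(Z(6))) - 76) = 37*(11 - 76) = 37*(-65) = -2405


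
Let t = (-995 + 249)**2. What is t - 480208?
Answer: 76308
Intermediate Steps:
t = 556516 (t = (-746)**2 = 556516)
t - 480208 = 556516 - 480208 = 76308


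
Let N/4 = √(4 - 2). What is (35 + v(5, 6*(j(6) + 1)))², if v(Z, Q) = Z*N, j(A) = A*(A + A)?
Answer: 2025 + 1400*√2 ≈ 4004.9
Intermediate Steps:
N = 4*√2 (N = 4*√(4 - 2) = 4*√2 ≈ 5.6569)
j(A) = 2*A² (j(A) = A*(2*A) = 2*A²)
v(Z, Q) = 4*Z*√2 (v(Z, Q) = Z*(4*√2) = 4*Z*√2)
(35 + v(5, 6*(j(6) + 1)))² = (35 + 4*5*√2)² = (35 + 20*√2)²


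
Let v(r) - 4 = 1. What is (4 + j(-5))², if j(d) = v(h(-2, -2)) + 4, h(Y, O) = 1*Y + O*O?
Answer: 169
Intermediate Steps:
h(Y, O) = Y + O²
v(r) = 5 (v(r) = 4 + 1 = 5)
j(d) = 9 (j(d) = 5 + 4 = 9)
(4 + j(-5))² = (4 + 9)² = 13² = 169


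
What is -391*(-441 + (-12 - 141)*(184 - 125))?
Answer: 3701988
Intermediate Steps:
-391*(-441 + (-12 - 141)*(184 - 125)) = -391*(-441 - 153*59) = -391*(-441 - 9027) = -391*(-9468) = 3701988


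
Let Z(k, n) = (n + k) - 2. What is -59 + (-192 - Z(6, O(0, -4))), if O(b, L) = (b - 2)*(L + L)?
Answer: -271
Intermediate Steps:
O(b, L) = 2*L*(-2 + b) (O(b, L) = (-2 + b)*(2*L) = 2*L*(-2 + b))
Z(k, n) = -2 + k + n (Z(k, n) = (k + n) - 2 = -2 + k + n)
-59 + (-192 - Z(6, O(0, -4))) = -59 + (-192 - (-2 + 6 + 2*(-4)*(-2 + 0))) = -59 + (-192 - (-2 + 6 + 2*(-4)*(-2))) = -59 + (-192 - (-2 + 6 + 16)) = -59 + (-192 - 1*20) = -59 + (-192 - 20) = -59 - 212 = -271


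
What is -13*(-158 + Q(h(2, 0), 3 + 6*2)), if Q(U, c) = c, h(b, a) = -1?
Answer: 1859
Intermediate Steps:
-13*(-158 + Q(h(2, 0), 3 + 6*2)) = -13*(-158 + (3 + 6*2)) = -13*(-158 + (3 + 12)) = -13*(-158 + 15) = -13*(-143) = 1859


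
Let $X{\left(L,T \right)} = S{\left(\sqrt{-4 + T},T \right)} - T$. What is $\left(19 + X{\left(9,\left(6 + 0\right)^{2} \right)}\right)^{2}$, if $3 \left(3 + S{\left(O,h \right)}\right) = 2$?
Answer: $\frac{3364}{9} \approx 373.78$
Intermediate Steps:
$S{\left(O,h \right)} = - \frac{7}{3}$ ($S{\left(O,h \right)} = -3 + \frac{1}{3} \cdot 2 = -3 + \frac{2}{3} = - \frac{7}{3}$)
$X{\left(L,T \right)} = - \frac{7}{3} - T$
$\left(19 + X{\left(9,\left(6 + 0\right)^{2} \right)}\right)^{2} = \left(19 - \left(\frac{7}{3} + \left(6 + 0\right)^{2}\right)\right)^{2} = \left(19 - \frac{115}{3}\right)^{2} = \left(- \frac{58}{3}\right)^{2} = \frac{3364}{9}$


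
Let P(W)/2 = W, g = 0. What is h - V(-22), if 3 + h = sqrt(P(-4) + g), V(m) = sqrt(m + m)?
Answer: -3 - 2*I*sqrt(11) + 2*I*sqrt(2) ≈ -3.0 - 3.8048*I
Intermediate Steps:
P(W) = 2*W
V(m) = sqrt(2)*sqrt(m) (V(m) = sqrt(2*m) = sqrt(2)*sqrt(m))
h = -3 + 2*I*sqrt(2) (h = -3 + sqrt(2*(-4) + 0) = -3 + sqrt(-8 + 0) = -3 + sqrt(-8) = -3 + 2*I*sqrt(2) ≈ -3.0 + 2.8284*I)
h - V(-22) = (-3 + 2*I*sqrt(2)) - sqrt(2)*sqrt(-22) = (-3 + 2*I*sqrt(2)) - sqrt(2)*I*sqrt(22) = (-3 + 2*I*sqrt(2)) - 2*I*sqrt(11) = -3 - 2*I*sqrt(11) + 2*I*sqrt(2)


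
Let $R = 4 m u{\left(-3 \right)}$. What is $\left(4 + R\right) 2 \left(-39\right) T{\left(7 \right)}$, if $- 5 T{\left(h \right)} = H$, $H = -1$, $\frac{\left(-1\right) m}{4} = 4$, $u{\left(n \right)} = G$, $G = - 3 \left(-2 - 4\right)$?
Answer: $\frac{89544}{5} \approx 17909.0$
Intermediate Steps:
$G = 18$ ($G = \left(-3\right) \left(-6\right) = 18$)
$u{\left(n \right)} = 18$
$m = -16$ ($m = \left(-4\right) 4 = -16$)
$R = -1152$ ($R = 4 \left(-16\right) 18 = \left(-64\right) 18 = -1152$)
$T{\left(h \right)} = \frac{1}{5}$ ($T{\left(h \right)} = \left(- \frac{1}{5}\right) \left(-1\right) = \frac{1}{5}$)
$\left(4 + R\right) 2 \left(-39\right) T{\left(7 \right)} = \left(4 - 1152\right) 2 \left(-39\right) \frac{1}{5} = \left(-1148\right) 2 \left(-39\right) \frac{1}{5} = \left(-2296\right) \left(-39\right) \frac{1}{5} = 89544 \cdot \frac{1}{5} = \frac{89544}{5}$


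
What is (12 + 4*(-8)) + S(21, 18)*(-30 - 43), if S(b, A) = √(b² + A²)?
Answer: -20 - 219*√85 ≈ -2039.1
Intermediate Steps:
S(b, A) = √(A² + b²)
(12 + 4*(-8)) + S(21, 18)*(-30 - 43) = (12 + 4*(-8)) + √(18² + 21²)*(-30 - 43) = (12 - 32) + √(324 + 441)*(-73) = -20 + √765*(-73) = -20 + (3*√85)*(-73) = -20 - 219*√85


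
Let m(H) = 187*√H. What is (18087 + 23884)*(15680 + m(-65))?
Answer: 658105280 + 7848577*I*√65 ≈ 6.5811e+8 + 6.3277e+7*I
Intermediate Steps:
(18087 + 23884)*(15680 + m(-65)) = (18087 + 23884)*(15680 + 187*√(-65)) = 41971*(15680 + 187*(I*√65)) = 41971*(15680 + 187*I*√65) = 658105280 + 7848577*I*√65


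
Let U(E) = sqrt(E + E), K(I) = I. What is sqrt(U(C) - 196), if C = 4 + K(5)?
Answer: sqrt(-196 + 3*sqrt(2)) ≈ 13.848*I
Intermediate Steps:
C = 9 (C = 4 + 5 = 9)
U(E) = sqrt(2)*sqrt(E) (U(E) = sqrt(2*E) = sqrt(2)*sqrt(E))
sqrt(U(C) - 196) = sqrt(sqrt(2)*sqrt(9) - 196) = sqrt(sqrt(2)*3 - 196) = sqrt(3*sqrt(2) - 196) = sqrt(-196 + 3*sqrt(2))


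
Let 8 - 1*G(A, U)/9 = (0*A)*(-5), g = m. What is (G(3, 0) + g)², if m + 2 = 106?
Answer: 30976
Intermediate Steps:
m = 104 (m = -2 + 106 = 104)
g = 104
G(A, U) = 72 (G(A, U) = 72 - 9*0*A*(-5) = 72 - 0*(-5) = 72 - 9*0 = 72 + 0 = 72)
(G(3, 0) + g)² = (72 + 104)² = 176² = 30976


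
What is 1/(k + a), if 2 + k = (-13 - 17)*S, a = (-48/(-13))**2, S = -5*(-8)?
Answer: -169/200834 ≈ -0.00084149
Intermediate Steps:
S = 40
a = 2304/169 (a = (-48*(-1/13))**2 = (48/13)**2 = 2304/169 ≈ 13.633)
k = -1202 (k = -2 + (-13 - 17)*40 = -2 - 30*40 = -2 - 1200 = -1202)
1/(k + a) = 1/(-1202 + 2304/169) = 1/(-200834/169) = -169/200834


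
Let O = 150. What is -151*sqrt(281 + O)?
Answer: -151*sqrt(431) ≈ -3134.8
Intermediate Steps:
-151*sqrt(281 + O) = -151*sqrt(281 + 150) = -151*sqrt(431)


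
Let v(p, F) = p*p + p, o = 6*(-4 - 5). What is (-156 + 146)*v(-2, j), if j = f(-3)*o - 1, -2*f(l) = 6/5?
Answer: -20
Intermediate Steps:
o = -54 (o = 6*(-9) = -54)
f(l) = -⅗ (f(l) = -3/5 = -½*6/5 = -⅗)
j = 157/5 (j = -⅗*(-54) - 1 = 162/5 - 1 = 157/5 ≈ 31.400)
v(p, F) = p + p² (v(p, F) = p² + p = p + p²)
(-156 + 146)*v(-2, j) = (-156 + 146)*(-2*(1 - 2)) = -(-20)*(-1) = -10*2 = -20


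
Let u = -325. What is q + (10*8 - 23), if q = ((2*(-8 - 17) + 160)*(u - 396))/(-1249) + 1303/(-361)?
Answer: 52704136/450889 ≈ 116.89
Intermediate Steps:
q = 27003463/450889 (q = ((2*(-8 - 17) + 160)*(-325 - 396))/(-1249) + 1303/(-361) = ((2*(-25) + 160)*(-721))*(-1/1249) + 1303*(-1/361) = ((-50 + 160)*(-721))*(-1/1249) - 1303/361 = (110*(-721))*(-1/1249) - 1303/361 = -79310*(-1/1249) - 1303/361 = 79310/1249 - 1303/361 = 27003463/450889 ≈ 59.889)
q + (10*8 - 23) = 27003463/450889 + (10*8 - 23) = 27003463/450889 + (80 - 23) = 27003463/450889 + 57 = 52704136/450889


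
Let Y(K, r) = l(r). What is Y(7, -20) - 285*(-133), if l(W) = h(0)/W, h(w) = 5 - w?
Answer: 151619/4 ≈ 37905.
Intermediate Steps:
l(W) = 5/W (l(W) = (5 - 1*0)/W = (5 + 0)/W = 5/W)
Y(K, r) = 5/r
Y(7, -20) - 285*(-133) = 5/(-20) - 285*(-133) = 5*(-1/20) + 37905 = -¼ + 37905 = 151619/4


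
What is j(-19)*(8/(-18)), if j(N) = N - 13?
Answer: 128/9 ≈ 14.222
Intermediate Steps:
j(N) = -13 + N
j(-19)*(8/(-18)) = (-13 - 19)*(8/(-18)) = -256*(-1)/18 = -32*(-4/9) = 128/9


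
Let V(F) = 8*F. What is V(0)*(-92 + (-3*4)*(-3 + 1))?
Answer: 0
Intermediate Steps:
V(0)*(-92 + (-3*4)*(-3 + 1)) = (8*0)*(-92 + (-3*4)*(-3 + 1)) = 0*(-92 - 12*(-2)) = 0*(-92 + 24) = 0*(-68) = 0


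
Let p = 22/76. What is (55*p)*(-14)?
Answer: -4235/19 ≈ -222.89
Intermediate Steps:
p = 11/38 (p = 22*(1/76) = 11/38 ≈ 0.28947)
(55*p)*(-14) = (55*(11/38))*(-14) = (605/38)*(-14) = -4235/19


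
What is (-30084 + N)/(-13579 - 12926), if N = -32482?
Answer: 62566/26505 ≈ 2.3605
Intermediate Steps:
(-30084 + N)/(-13579 - 12926) = (-30084 - 32482)/(-13579 - 12926) = -62566/(-26505) = -62566*(-1/26505) = 62566/26505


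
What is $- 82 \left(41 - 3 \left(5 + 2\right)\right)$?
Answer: $-1640$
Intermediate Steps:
$- 82 \left(41 - 3 \left(5 + 2\right)\right) = - 82 \left(41 - 21\right) = \left(-82\right) 20 = -1640$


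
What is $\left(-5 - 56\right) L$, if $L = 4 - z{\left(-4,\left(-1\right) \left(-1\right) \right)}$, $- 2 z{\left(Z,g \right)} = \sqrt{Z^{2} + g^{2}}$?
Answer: $-244 - \frac{61 \sqrt{17}}{2} \approx -369.75$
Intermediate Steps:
$z{\left(Z,g \right)} = - \frac{\sqrt{Z^{2} + g^{2}}}{2}$
$L = 4 + \frac{\sqrt{17}}{2}$ ($L = 4 - - \frac{\sqrt{\left(-4\right)^{2} + \left(\left(-1\right) \left(-1\right)\right)^{2}}}{2} = 4 - - \frac{\sqrt{16 + 1^{2}}}{2} = 4 - - \frac{\sqrt{16 + 1}}{2} = 4 - - \frac{\sqrt{17}}{2} = 4 + \frac{\sqrt{17}}{2} \approx 6.0616$)
$\left(-5 - 56\right) L = \left(-5 - 56\right) \left(4 + \frac{\sqrt{17}}{2}\right) = - 61 \left(4 + \frac{\sqrt{17}}{2}\right) = -244 - \frac{61 \sqrt{17}}{2}$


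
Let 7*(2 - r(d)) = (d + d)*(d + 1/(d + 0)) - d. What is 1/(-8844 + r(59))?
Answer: -7/68799 ≈ -0.00010175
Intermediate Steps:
r(d) = 2 + d/7 - 2*d*(d + 1/d)/7 (r(d) = 2 - ((d + d)*(d + 1/(d + 0)) - d)/7 = 2 - ((2*d)*(d + 1/d) - d)/7 = 2 - (2*d*(d + 1/d) - d)/7 = 2 - (-d + 2*d*(d + 1/d))/7 = 2 + (d/7 - 2*d*(d + 1/d)/7) = 2 + d/7 - 2*d*(d + 1/d)/7)
1/(-8844 + r(59)) = 1/(-8844 + (12/7 - 2/7*59² + (⅐)*59)) = 1/(-8844 + (12/7 - 2/7*3481 + 59/7)) = 1/(-8844 + (12/7 - 6962/7 + 59/7)) = 1/(-8844 - 6891/7) = 1/(-68799/7) = -7/68799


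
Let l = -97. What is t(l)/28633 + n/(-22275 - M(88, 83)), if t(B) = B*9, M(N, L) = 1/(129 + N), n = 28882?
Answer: -4833528725/3642174866 ≈ -1.3271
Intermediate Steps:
t(B) = 9*B
t(l)/28633 + n/(-22275 - M(88, 83)) = (9*(-97))/28633 + 28882/(-22275 - 1/(129 + 88)) = -873*1/28633 + 28882/(-22275 - 1/217) = -873/28633 + 28882/(-22275 - 1*1/217) = -873/28633 + 28882/(-22275 - 1/217) = -873/28633 + 28882/(-4833676/217) = -873/28633 + 28882*(-217/4833676) = -873/28633 - 3133697/2416838 = -4833528725/3642174866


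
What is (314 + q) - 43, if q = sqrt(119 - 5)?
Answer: 271 + sqrt(114) ≈ 281.68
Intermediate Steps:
q = sqrt(114) ≈ 10.677
(314 + q) - 43 = (314 + sqrt(114)) - 43 = 271 + sqrt(114)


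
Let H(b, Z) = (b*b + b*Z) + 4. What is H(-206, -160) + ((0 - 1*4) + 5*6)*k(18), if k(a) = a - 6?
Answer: 75712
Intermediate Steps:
k(a) = -6 + a
H(b, Z) = 4 + b² + Z*b (H(b, Z) = (b² + Z*b) + 4 = 4 + b² + Z*b)
H(-206, -160) + ((0 - 1*4) + 5*6)*k(18) = (4 + (-206)² - 160*(-206)) + ((0 - 1*4) + 5*6)*(-6 + 18) = (4 + 42436 + 32960) + ((0 - 4) + 30)*12 = 75400 + (-4 + 30)*12 = 75400 + 26*12 = 75400 + 312 = 75712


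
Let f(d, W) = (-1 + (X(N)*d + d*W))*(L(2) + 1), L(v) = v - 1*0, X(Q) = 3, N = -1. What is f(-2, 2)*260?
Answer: -8580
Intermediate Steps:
L(v) = v (L(v) = v + 0 = v)
f(d, W) = -3 + 9*d + 3*W*d (f(d, W) = (-1 + (3*d + d*W))*(2 + 1) = (-1 + (3*d + W*d))*3 = (-1 + 3*d + W*d)*3 = -3 + 9*d + 3*W*d)
f(-2, 2)*260 = (-3 + 9*(-2) + 3*2*(-2))*260 = (-3 - 18 - 12)*260 = -33*260 = -8580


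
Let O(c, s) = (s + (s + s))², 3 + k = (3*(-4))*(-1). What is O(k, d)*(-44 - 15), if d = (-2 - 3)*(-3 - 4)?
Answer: -650475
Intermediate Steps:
k = 9 (k = -3 + (3*(-4))*(-1) = -3 - 12*(-1) = -3 + 12 = 9)
d = 35 (d = -5*(-7) = 35)
O(c, s) = 9*s² (O(c, s) = (s + 2*s)² = (3*s)² = 9*s²)
O(k, d)*(-44 - 15) = (9*35²)*(-44 - 15) = (9*1225)*(-59) = 11025*(-59) = -650475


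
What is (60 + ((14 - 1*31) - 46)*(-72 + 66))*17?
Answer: 7446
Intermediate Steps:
(60 + ((14 - 1*31) - 46)*(-72 + 66))*17 = (60 + ((14 - 31) - 46)*(-6))*17 = (60 + (-17 - 46)*(-6))*17 = (60 - 63*(-6))*17 = (60 + 378)*17 = 438*17 = 7446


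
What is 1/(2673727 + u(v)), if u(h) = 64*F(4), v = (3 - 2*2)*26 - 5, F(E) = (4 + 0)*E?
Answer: 1/2674751 ≈ 3.7387e-7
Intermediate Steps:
F(E) = 4*E
v = -31 (v = (3 - 4)*26 - 5 = -1*26 - 5 = -26 - 5 = -31)
u(h) = 1024 (u(h) = 64*(4*4) = 64*16 = 1024)
1/(2673727 + u(v)) = 1/(2673727 + 1024) = 1/2674751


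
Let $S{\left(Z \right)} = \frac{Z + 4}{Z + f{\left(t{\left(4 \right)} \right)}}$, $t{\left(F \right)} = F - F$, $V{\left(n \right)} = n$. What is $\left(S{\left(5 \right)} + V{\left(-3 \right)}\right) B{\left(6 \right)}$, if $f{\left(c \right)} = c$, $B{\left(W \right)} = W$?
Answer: $- \frac{36}{5} \approx -7.2$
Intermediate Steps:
$t{\left(F \right)} = 0$
$S{\left(Z \right)} = \frac{4 + Z}{Z}$ ($S{\left(Z \right)} = \frac{Z + 4}{Z + 0} = \frac{4 + Z}{Z}$)
$\left(S{\left(5 \right)} + V{\left(-3 \right)}\right) B{\left(6 \right)} = \left(\frac{4 + 5}{5} - 3\right) 6 = \left(\frac{1}{5} \cdot 9 - 3\right) 6 = \left(\frac{9}{5} - 3\right) 6 = \left(- \frac{6}{5}\right) 6 = - \frac{36}{5}$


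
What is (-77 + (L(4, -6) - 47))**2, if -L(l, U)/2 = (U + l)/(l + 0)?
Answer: 15129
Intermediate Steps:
L(l, U) = -2*(U + l)/l (L(l, U) = -2*(U + l)/(l + 0) = -2*(U + l)/l)
(-77 + (L(4, -6) - 47))**2 = (-77 + ((-2 - 2*(-6)/4) - 47))**2 = (-77 + ((-2 - 2*(-6)*1/4) - 47))**2 = (-77 + ((-2 + 3) - 47))**2 = (-77 + (1 - 47))**2 = (-77 - 46)**2 = (-123)**2 = 15129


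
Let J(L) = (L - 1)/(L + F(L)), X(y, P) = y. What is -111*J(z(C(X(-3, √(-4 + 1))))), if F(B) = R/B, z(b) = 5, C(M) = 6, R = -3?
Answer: -1110/11 ≈ -100.91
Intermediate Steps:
F(B) = -3/B
J(L) = (-1 + L)/(L - 3/L) (J(L) = (L - 1)/(L - 3/L) = (-1 + L)/(L - 3/L))
-111*J(z(C(X(-3, √(-4 + 1))))) = -555*(-1 + 5)/(-3 + 5²) = -555*4/(-3 + 25) = -555*4/22 = -111*10/11 = -1110/11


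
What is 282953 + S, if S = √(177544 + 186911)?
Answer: 282953 + 3*√40495 ≈ 2.8356e+5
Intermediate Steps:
S = 3*√40495 (S = √364455 = 3*√40495 ≈ 603.70)
282953 + S = 282953 + 3*√40495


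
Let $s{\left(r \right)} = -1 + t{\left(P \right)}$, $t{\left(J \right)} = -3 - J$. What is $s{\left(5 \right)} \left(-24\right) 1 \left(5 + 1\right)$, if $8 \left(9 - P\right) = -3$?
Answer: $1926$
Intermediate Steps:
$P = \frac{75}{8}$ ($P = 9 - - \frac{3}{8} = 9 + \frac{3}{8} = \frac{75}{8} \approx 9.375$)
$s{\left(r \right)} = - \frac{107}{8}$ ($s{\left(r \right)} = -1 - \frac{99}{8} = - \frac{107}{8}$)
$s{\left(5 \right)} \left(-24\right) 1 \left(5 + 1\right) = \left(- \frac{107}{8}\right) \left(-24\right) 1 \left(5 + 1\right) = 321 \cdot 1 \cdot 6 = 321 \cdot 6 = 1926$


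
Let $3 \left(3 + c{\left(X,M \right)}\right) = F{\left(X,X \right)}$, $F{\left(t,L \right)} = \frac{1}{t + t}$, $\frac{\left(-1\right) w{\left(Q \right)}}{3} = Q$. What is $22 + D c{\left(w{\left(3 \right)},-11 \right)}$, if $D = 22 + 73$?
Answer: $- \frac{14297}{54} \approx -264.76$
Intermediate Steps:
$w{\left(Q \right)} = - 3 Q$
$D = 95$
$F{\left(t,L \right)} = \frac{1}{2 t}$
$c{\left(X,M \right)} = -3 + \frac{1}{6 X}$ ($c{\left(X,M \right)} = -3 + \frac{\frac{1}{2} \frac{1}{X}}{3} = -3 + \frac{1}{6 X}$)
$22 + D c{\left(w{\left(3 \right)},-11 \right)} = 22 + 95 \left(-3 + \frac{1}{6 \left(\left(-3\right) 3\right)}\right) = 22 + 95 \left(-3 + \frac{1}{6 \left(-9\right)}\right) = 22 + 95 \left(-3 + \frac{1}{6} \left(- \frac{1}{9}\right)\right) = 22 + 95 \left(-3 - \frac{1}{54}\right) = 22 + 95 \left(- \frac{163}{54}\right) = 22 - \frac{15485}{54} = - \frac{14297}{54}$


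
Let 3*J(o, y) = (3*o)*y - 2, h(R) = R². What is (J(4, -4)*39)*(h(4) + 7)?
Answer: -14950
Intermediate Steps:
J(o, y) = -⅔ + o*y (J(o, y) = ((3*o)*y - 2)/3 = (3*o*y - 2)/3 = (-2 + 3*o*y)/3 = -⅔ + o*y)
(J(4, -4)*39)*(h(4) + 7) = ((-⅔ + 4*(-4))*39)*(4² + 7) = ((-⅔ - 16)*39)*(16 + 7) = -50/3*39*23 = -650*23 = -14950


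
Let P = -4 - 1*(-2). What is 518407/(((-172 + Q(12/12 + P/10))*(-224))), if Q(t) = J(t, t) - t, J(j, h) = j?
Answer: 518407/38528 ≈ 13.455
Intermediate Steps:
P = -2 (P = -4 + 2 = -2)
Q(t) = 0 (Q(t) = t - t = 0)
518407/(((-172 + Q(12/12 + P/10))*(-224))) = 518407/(((-172 + 0)*(-224))) = 518407/((-172*(-224))) = 518407/38528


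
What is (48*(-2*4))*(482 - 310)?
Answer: -66048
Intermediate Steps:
(48*(-2*4))*(482 - 310) = (48*(-8))*172 = -384*172 = -66048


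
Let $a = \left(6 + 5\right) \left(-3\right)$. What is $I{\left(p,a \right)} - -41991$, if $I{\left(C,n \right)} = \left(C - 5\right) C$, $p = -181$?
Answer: $75657$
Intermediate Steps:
$a = -33$ ($a = 11 \left(-3\right) = -33$)
$I{\left(C,n \right)} = C \left(-5 + C\right)$ ($I{\left(C,n \right)} = \left(-5 + C\right) C = C \left(-5 + C\right)$)
$I{\left(p,a \right)} - -41991 = - 181 \left(-5 - 181\right) - -41991 = \left(-181\right) \left(-186\right) + 41991 = 33666 + 41991 = 75657$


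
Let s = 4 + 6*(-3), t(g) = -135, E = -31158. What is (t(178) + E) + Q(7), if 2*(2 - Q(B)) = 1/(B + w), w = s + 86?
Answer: -4943979/158 ≈ -31291.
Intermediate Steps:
s = -14 (s = 4 - 18 = -14)
w = 72 (w = -14 + 86 = 72)
Q(B) = 2 - 1/(2*(72 + B)) (Q(B) = 2 - 1/(2*(B + 72)) = 2 - 1/(2*(72 + B)))
(t(178) + E) + Q(7) = (-135 - 31158) + (287 + 4*7)/(2*(72 + 7)) = -31293 + (½)*(287 + 28)/79 = -31293 + (½)*(1/79)*315 = -31293 + 315/158 = -4943979/158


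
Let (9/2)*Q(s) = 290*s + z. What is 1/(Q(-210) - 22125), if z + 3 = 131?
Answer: -9/320669 ≈ -2.8066e-5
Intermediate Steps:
z = 128 (z = -3 + 131 = 128)
Q(s) = 256/9 + 580*s/9 (Q(s) = 2*(290*s + 128)/9 = 2*(128 + 290*s)/9 = 256/9 + 580*s/9)
1/(Q(-210) - 22125) = 1/((256/9 + (580/9)*(-210)) - 22125) = 1/((256/9 - 40600/3) - 22125) = 1/(-121544/9 - 22125) = 1/(-320669/9) = -9/320669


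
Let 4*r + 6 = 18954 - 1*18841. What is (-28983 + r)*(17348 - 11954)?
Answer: -312380025/2 ≈ -1.5619e+8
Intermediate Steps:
r = 107/4 (r = -3/2 + (18954 - 1*18841)/4 = -3/2 + (18954 - 18841)/4 = -3/2 + (¼)*113 = -3/2 + 113/4 = 107/4 ≈ 26.750)
(-28983 + r)*(17348 - 11954) = (-28983 + 107/4)*(17348 - 11954) = -115825/4*5394 = -312380025/2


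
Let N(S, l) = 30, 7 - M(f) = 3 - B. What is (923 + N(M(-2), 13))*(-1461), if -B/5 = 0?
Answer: -1392333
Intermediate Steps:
B = 0 (B = -5*0 = 0)
M(f) = 4 (M(f) = 7 - (3 - 1*0) = 7 - (3 + 0) = 7 - 1*3 = 7 - 3 = 4)
(923 + N(M(-2), 13))*(-1461) = (923 + 30)*(-1461) = 953*(-1461) = -1392333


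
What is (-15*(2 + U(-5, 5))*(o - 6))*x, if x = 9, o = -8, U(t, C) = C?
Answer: 13230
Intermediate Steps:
(-15*(2 + U(-5, 5))*(o - 6))*x = -15*(2 + 5)*(-8 - 6)*9 = -105*(-14)*9 = -15*(-98)*9 = 1470*9 = 13230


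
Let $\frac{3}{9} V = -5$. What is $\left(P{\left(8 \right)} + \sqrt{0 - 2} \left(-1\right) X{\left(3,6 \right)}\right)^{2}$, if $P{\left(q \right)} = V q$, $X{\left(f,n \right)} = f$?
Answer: $14382 + 720 i \sqrt{2} \approx 14382.0 + 1018.2 i$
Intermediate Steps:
$V = -15$ ($V = 3 \left(-5\right) = -15$)
$P{\left(q \right)} = - 15 q$
$\left(P{\left(8 \right)} + \sqrt{0 - 2} \left(-1\right) X{\left(3,6 \right)}\right)^{2} = \left(\left(-15\right) 8 + \sqrt{0 - 2} \left(-1\right) 3\right)^{2} = \left(-120 + \sqrt{-2} \left(-1\right) 3\right)^{2} = \left(-120 + i \sqrt{2} \left(-1\right) 3\right)^{2} = \left(-120 + - i \sqrt{2} \cdot 3\right)^{2} = \left(-120 - 3 i \sqrt{2}\right)^{2}$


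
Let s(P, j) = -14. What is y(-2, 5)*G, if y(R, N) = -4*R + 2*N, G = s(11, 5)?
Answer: -252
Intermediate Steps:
G = -14
y(-2, 5)*G = (-4*(-2) + 2*5)*(-14) = (8 + 10)*(-14) = 18*(-14) = -252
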